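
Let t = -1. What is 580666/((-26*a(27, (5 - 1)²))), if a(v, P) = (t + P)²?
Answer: -290333/2925 ≈ -99.259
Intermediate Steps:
a(v, P) = (-1 + P)²
580666/((-26*a(27, (5 - 1)²))) = 580666/((-26*(-1 + (5 - 1)²)²)) = 580666/((-26*(-1 + 4²)²)) = 580666/((-26*(-1 + 16)²)) = 580666/((-26*15²)) = 580666/((-26*225)) = 580666/(-5850) = 580666*(-1/5850) = -290333/2925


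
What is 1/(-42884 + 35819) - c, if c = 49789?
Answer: -351759286/7065 ≈ -49789.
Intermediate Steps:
1/(-42884 + 35819) - c = 1/(-42884 + 35819) - 1*49789 = 1/(-7065) - 49789 = -1/7065 - 49789 = -351759286/7065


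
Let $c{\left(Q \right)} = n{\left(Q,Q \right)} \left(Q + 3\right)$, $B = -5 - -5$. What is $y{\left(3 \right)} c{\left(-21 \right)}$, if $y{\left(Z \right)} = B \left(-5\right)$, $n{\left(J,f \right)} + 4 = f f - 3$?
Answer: $0$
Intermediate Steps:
$n{\left(J,f \right)} = -7 + f^{2}$ ($n{\left(J,f \right)} = -4 + \left(f f - 3\right) = -4 + \left(f^{2} - 3\right) = -4 + \left(-3 + f^{2}\right) = -7 + f^{2}$)
$B = 0$ ($B = -5 + 5 = 0$)
$c{\left(Q \right)} = \left(-7 + Q^{2}\right) \left(3 + Q\right)$ ($c{\left(Q \right)} = \left(-7 + Q^{2}\right) \left(Q + 3\right) = \left(-7 + Q^{2}\right) \left(3 + Q\right)$)
$y{\left(Z \right)} = 0$ ($y{\left(Z \right)} = 0 \left(-5\right) = 0$)
$y{\left(3 \right)} c{\left(-21 \right)} = 0 \left(-7 + \left(-21\right)^{2}\right) \left(3 - 21\right) = 0 \left(-7 + 441\right) \left(-18\right) = 0 \cdot 434 \left(-18\right) = 0 \left(-7812\right) = 0$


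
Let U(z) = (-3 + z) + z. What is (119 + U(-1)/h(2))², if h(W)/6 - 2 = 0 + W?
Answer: 8128201/576 ≈ 14111.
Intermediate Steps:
h(W) = 12 + 6*W (h(W) = 12 + 6*(0 + W) = 12 + 6*W)
U(z) = -3 + 2*z
(119 + U(-1)/h(2))² = (119 + (-3 + 2*(-1))/(12 + 6*2))² = (119 + (-3 - 2)/(12 + 12))² = (119 - 5/24)² = (2851/24)² = 8128201/576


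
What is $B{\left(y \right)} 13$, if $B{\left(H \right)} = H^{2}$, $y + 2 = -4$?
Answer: $468$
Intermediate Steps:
$y = -6$ ($y = -2 - 4 = -6$)
$B{\left(y \right)} 13 = \left(-6\right)^{2} \cdot 13 = 36 \cdot 13 = 468$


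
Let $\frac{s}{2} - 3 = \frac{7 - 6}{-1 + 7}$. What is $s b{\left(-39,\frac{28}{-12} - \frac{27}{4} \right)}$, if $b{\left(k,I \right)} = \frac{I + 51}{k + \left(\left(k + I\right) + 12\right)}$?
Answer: $- \frac{9557}{2703} \approx -3.5357$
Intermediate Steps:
$b{\left(k,I \right)} = \frac{51 + I}{12 + I + 2 k}$ ($b{\left(k,I \right)} = \frac{51 + I}{k + \left(\left(I + k\right) + 12\right)} = \frac{51 + I}{k + \left(12 + I + k\right)} = \frac{51 + I}{12 + I + 2 k}$)
$s = \frac{19}{3}$ ($s = 6 + 2 \frac{7 - 6}{-1 + 7} = 6 + 2 \cdot 1 \cdot \frac{1}{6} = 6 + 2 \cdot \frac{1}{6} = 6 + \frac{1}{3} = \frac{19}{3} \approx 6.3333$)
$s b{\left(-39,\frac{28}{-12} - \frac{27}{4} \right)} = \frac{19 \frac{51 + \left(\frac{28}{-12} - \frac{27}{4}\right)}{12 + \left(\frac{28}{-12} - \frac{27}{4}\right) + 2 \left(-39\right)}}{3} = \frac{19 \frac{51 + \left(28 \left(- \frac{1}{12}\right) - \frac{27}{4}\right)}{12 + \left(28 \left(- \frac{1}{12}\right) - \frac{27}{4}\right) - 78}}{3} = \frac{19 \frac{51 - \frac{109}{12}}{12 - \frac{109}{12} - 78}}{3} = \frac{19 \frac{1}{- \frac{901}{12}} \cdot \frac{503}{12}}{3} = \frac{19 \left(\left(- \frac{12}{901}\right) \frac{503}{12}\right)}{3} = \frac{19}{3} \left(- \frac{503}{901}\right) = - \frac{9557}{2703}$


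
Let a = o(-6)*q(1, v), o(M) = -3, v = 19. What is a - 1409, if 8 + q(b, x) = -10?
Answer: -1355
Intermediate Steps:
q(b, x) = -18 (q(b, x) = -8 - 10 = -18)
a = 54 (a = -3*(-18) = 54)
a - 1409 = 54 - 1409 = -1355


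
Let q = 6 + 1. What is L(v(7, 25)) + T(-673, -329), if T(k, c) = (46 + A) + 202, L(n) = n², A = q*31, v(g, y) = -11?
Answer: 586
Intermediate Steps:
q = 7
A = 217 (A = 7*31 = 217)
T(k, c) = 465 (T(k, c) = (46 + 217) + 202 = 263 + 202 = 465)
L(v(7, 25)) + T(-673, -329) = (-11)² + 465 = 121 + 465 = 586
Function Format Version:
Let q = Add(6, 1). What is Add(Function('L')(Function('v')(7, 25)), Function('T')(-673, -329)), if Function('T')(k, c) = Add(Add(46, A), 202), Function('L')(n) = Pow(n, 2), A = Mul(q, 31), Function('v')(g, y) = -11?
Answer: 586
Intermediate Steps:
q = 7
A = 217 (A = Mul(7, 31) = 217)
Function('T')(k, c) = 465 (Function('T')(k, c) = Add(Add(46, 217), 202) = Add(263, 202) = 465)
Add(Function('L')(Function('v')(7, 25)), Function('T')(-673, -329)) = Add(Pow(-11, 2), 465) = Add(121, 465) = 586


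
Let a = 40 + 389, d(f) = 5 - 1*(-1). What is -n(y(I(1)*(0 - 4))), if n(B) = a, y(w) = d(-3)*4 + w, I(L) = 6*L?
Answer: -429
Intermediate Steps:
d(f) = 6 (d(f) = 5 + 1 = 6)
y(w) = 24 + w (y(w) = 6*4 + w = 24 + w)
a = 429
n(B) = 429
-n(y(I(1)*(0 - 4))) = -1*429 = -429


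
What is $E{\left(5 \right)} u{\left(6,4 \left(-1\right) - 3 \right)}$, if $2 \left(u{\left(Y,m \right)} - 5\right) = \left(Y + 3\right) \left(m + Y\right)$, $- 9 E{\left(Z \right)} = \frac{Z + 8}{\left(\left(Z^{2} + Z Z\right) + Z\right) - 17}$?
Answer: $- \frac{13}{684} \approx -0.019006$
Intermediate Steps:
$E{\left(Z \right)} = - \frac{8 + Z}{9 \left(-17 + Z + 2 Z^{2}\right)}$ ($E{\left(Z \right)} = - \frac{\left(Z + 8\right) \frac{1}{\left(\left(Z^{2} + Z Z\right) + Z\right) - 17}}{9} = - \frac{\left(8 + Z\right) \frac{1}{\left(\left(Z^{2} + Z^{2}\right) + Z\right) - 17}}{9} = - \frac{\left(8 + Z\right) \frac{1}{\left(2 Z^{2} + Z\right) - 17}}{9} = - \frac{\left(8 + Z\right) \frac{1}{\left(Z + 2 Z^{2}\right) - 17}}{9} = - \frac{\left(8 + Z\right) \frac{1}{-17 + Z + 2 Z^{2}}}{9} = - \frac{\frac{1}{-17 + Z + 2 Z^{2}} \left(8 + Z\right)}{9} = - \frac{8 + Z}{9 \left(-17 + Z + 2 Z^{2}\right)}$)
$u{\left(Y,m \right)} = 5 + \frac{\left(3 + Y\right) \left(Y + m\right)}{2}$ ($u{\left(Y,m \right)} = 5 + \frac{\left(Y + 3\right) \left(m + Y\right)}{2} = 5 + \frac{\left(3 + Y\right) \left(Y + m\right)}{2}$)
$E{\left(5 \right)} u{\left(6,4 \left(-1\right) - 3 \right)} = \frac{-8 - 5}{9 \left(-17 + 5 + 2 \cdot 5^{2}\right)} \left(5 + \frac{6^{2}}{2} + \frac{3}{2} \cdot 6 + \frac{3 \left(4 \left(-1\right) - 3\right)}{2} + \frac{1}{2} \cdot 6 \left(4 \left(-1\right) - 3\right)\right) = \frac{-8 - 5}{9 \left(-17 + 5 + 2 \cdot 25\right)} \left(5 + \frac{1}{2} \cdot 36 + 9 + \frac{3 \left(-4 - 3\right)}{2} + \frac{1}{2} \cdot 6 \left(-4 - 3\right)\right) = \frac{1}{9} \frac{1}{-17 + 5 + 50} \left(-13\right) \left(5 + 18 + 9 + \frac{3}{2} \left(-7\right) + \frac{1}{2} \cdot 6 \left(-7\right)\right) = \frac{1}{9} \cdot \frac{1}{38} \left(-13\right) \left(5 + 18 + 9 - \frac{21}{2} - 21\right) = \frac{1}{9} \cdot \frac{1}{38} \left(-13\right) \frac{1}{2} = \left(- \frac{13}{342}\right) \frac{1}{2} = - \frac{13}{684}$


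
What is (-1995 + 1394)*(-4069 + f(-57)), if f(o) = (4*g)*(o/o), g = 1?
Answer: 2443065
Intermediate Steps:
f(o) = 4 (f(o) = (4*1)*(o/o) = 4*1 = 4)
(-1995 + 1394)*(-4069 + f(-57)) = (-1995 + 1394)*(-4069 + 4) = -601*(-4065) = 2443065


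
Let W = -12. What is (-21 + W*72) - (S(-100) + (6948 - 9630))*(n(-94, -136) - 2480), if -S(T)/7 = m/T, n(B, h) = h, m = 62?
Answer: -175141089/25 ≈ -7.0056e+6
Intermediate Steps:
S(T) = -434/T
(-21 + W*72) - (S(-100) + (6948 - 9630))*(n(-94, -136) - 2480) = (-21 - 12*72) - (-434/(-100) + (6948 - 9630))*(-136 - 2480) = (-21 - 864) - (-434*(-1/100) - 2682)*(-2616) = -885 - (217/50 - 2682)*(-2616) = -885 - (-133883)*(-2616)/50 = -885 - 1*175118964/25 = -885 - 175118964/25 = -175141089/25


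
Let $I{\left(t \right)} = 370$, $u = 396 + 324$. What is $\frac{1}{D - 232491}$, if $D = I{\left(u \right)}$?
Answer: $- \frac{1}{232121} \approx -4.3081 \cdot 10^{-6}$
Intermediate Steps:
$u = 720$
$D = 370$
$\frac{1}{D - 232491} = \frac{1}{370 - 232491} = \frac{1}{-232121} = - \frac{1}{232121}$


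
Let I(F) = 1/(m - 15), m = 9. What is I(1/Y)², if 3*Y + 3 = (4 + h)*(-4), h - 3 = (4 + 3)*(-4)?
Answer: 1/36 ≈ 0.027778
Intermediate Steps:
h = -25 (h = 3 + (4 + 3)*(-4) = 3 + 7*(-4) = 3 - 28 = -25)
Y = 27 (Y = -1 + ((4 - 25)*(-4))/3 = -1 + (-21*(-4))/3 = -1 + (⅓)*84 = -1 + 28 = 27)
I(F) = -⅙ (I(F) = 1/(9 - 15) = 1/(-6) = -⅙)
I(1/Y)² = (-⅙)² = 1/36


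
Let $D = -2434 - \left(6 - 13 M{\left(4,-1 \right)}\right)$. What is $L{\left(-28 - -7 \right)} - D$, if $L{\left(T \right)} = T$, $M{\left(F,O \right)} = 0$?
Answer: $2419$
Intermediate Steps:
$D = -2440$ ($D = -2434 - \left(6 - 0\right) = -2434 - \left(6 + 0\right) = -2434 - 6 = -2440$)
$L{\left(-28 - -7 \right)} - D = \left(-28 - -7\right) - -2440 = \left(-28 + 7\right) + 2440 = -21 + 2440 = 2419$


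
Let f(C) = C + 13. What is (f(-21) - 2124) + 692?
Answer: -1440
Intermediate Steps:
f(C) = 13 + C
(f(-21) - 2124) + 692 = ((13 - 21) - 2124) + 692 = (-8 - 2124) + 692 = -2132 + 692 = -1440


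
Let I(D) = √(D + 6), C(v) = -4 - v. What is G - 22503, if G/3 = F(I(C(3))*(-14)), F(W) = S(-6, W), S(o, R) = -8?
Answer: -22527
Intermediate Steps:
I(D) = √(6 + D)
F(W) = -8
G = -24 (G = 3*(-8) = -24)
G - 22503 = -24 - 22503 = -22527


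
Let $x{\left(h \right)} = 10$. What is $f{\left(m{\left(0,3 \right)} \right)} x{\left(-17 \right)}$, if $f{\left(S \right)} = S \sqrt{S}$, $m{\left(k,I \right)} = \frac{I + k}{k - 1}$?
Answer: $- 30 i \sqrt{3} \approx - 51.962 i$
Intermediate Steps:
$m{\left(k,I \right)} = \frac{I + k}{-1 + k}$
$f{\left(S \right)} = S^{\frac{3}{2}}$
$f{\left(m{\left(0,3 \right)} \right)} x{\left(-17 \right)} = \left(\frac{3 + 0}{-1 + 0}\right)^{\frac{3}{2}} \cdot 10 = \left(\frac{1}{-1} \cdot 3\right)^{\frac{3}{2}} \cdot 10 = \left(\left(-1\right) 3\right)^{\frac{3}{2}} \cdot 10 = \left(-3\right)^{\frac{3}{2}} \cdot 10 = - 3 i \sqrt{3} \cdot 10 = - 30 i \sqrt{3}$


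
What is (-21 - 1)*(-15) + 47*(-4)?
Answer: 142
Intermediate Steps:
(-21 - 1)*(-15) + 47*(-4) = -22*(-15) - 188 = 330 - 188 = 142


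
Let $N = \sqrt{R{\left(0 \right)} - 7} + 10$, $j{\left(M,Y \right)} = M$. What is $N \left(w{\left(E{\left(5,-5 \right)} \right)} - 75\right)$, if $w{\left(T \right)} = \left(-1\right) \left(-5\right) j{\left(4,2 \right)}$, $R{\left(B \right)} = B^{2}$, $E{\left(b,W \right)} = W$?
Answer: $-550 - 55 i \sqrt{7} \approx -550.0 - 145.52 i$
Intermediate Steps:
$w{\left(T \right)} = 20$ ($w{\left(T \right)} = \left(-1\right) \left(-5\right) 4 = 5 \cdot 4 = 20$)
$N = 10 + i \sqrt{7}$ ($N = \sqrt{0^{2} - 7} + 10 = \sqrt{0 - 7} + 10 = \sqrt{-7} + 10 = i \sqrt{7} + 10 = 10 + i \sqrt{7} \approx 10.0 + 2.6458 i$)
$N \left(w{\left(E{\left(5,-5 \right)} \right)} - 75\right) = \left(10 + i \sqrt{7}\right) \left(20 - 75\right) = \left(10 + i \sqrt{7}\right) \left(-55\right) = -550 - 55 i \sqrt{7}$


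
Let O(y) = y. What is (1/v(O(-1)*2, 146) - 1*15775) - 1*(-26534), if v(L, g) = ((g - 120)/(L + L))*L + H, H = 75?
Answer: 946793/88 ≈ 10759.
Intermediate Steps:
v(L, g) = 15 + g/2 (v(L, g) = ((g - 120)/(L + L))*L + 75 = ((-120 + g)/((2*L)))*L + 75 = ((-120 + g)*(1/(2*L)))*L + 75 = ((-120 + g)/(2*L))*L + 75 = (-60 + g/2) + 75 = 15 + g/2)
(1/v(O(-1)*2, 146) - 1*15775) - 1*(-26534) = (1/(15 + (½)*146) - 1*15775) - 1*(-26534) = (1/(15 + 73) - 15775) + 26534 = (1/88 - 15775) + 26534 = -1388199/88 + 26534 = 946793/88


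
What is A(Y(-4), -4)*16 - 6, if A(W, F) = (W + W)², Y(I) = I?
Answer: 1018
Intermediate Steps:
A(W, F) = 4*W² (A(W, F) = (2*W)² = 4*W²)
A(Y(-4), -4)*16 - 6 = (4*(-4)²)*16 - 6 = (4*16)*16 - 6 = 64*16 - 6 = 1024 - 6 = 1018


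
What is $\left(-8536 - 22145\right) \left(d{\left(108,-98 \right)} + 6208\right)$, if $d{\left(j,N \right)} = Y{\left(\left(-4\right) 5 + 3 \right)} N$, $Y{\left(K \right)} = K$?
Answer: $-241582194$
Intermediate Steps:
$d{\left(j,N \right)} = - 17 N$ ($d{\left(j,N \right)} = \left(\left(-4\right) 5 + 3\right) N = \left(-20 + 3\right) N = - 17 N$)
$\left(-8536 - 22145\right) \left(d{\left(108,-98 \right)} + 6208\right) = \left(-8536 - 22145\right) \left(\left(-17\right) \left(-98\right) + 6208\right) = - 30681 \left(1666 + 6208\right) = \left(-30681\right) 7874 = -241582194$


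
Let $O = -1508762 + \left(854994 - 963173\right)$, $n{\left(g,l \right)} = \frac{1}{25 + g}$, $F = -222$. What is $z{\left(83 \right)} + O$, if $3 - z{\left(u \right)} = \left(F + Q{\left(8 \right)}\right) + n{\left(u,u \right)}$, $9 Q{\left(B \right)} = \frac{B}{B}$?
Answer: $- \frac{174605341}{108} \approx -1.6167 \cdot 10^{6}$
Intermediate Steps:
$Q{\left(B \right)} = \frac{1}{9}$ ($Q{\left(B \right)} = \frac{B \frac{1}{B}}{9} = \frac{1}{9} \cdot 1 = \frac{1}{9}$)
$O = -1616941$ ($O = -1508762 + \left(854994 - 963173\right) = -1508762 - 108179 = -1616941$)
$z{\left(u \right)} = \frac{2024}{9} - \frac{1}{25 + u}$ ($z{\left(u \right)} = 3 - \left(\left(-222 + \frac{1}{9}\right) + \frac{1}{25 + u}\right) = 3 - \left(- \frac{1997}{9} + \frac{1}{25 + u}\right) = 3 + \left(\frac{1997}{9} - \frac{1}{25 + u}\right) = \frac{2024}{9} - \frac{1}{25 + u}$)
$z{\left(83 \right)} + O = \frac{50591 + 2024 \cdot 83}{9 \left(25 + 83\right)} - 1616941 = \frac{50591 + 167992}{9 \cdot 108} - 1616941 = \frac{1}{9} \cdot \frac{1}{108} \cdot 218583 - 1616941 = \frac{24287}{108} - 1616941 = - \frac{174605341}{108}$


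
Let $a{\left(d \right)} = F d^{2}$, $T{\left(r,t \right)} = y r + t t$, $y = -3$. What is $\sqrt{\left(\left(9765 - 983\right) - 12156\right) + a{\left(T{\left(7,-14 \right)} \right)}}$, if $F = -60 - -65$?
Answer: $3 \sqrt{16639} \approx 386.98$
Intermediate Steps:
$F = 5$ ($F = -60 + 65 = 5$)
$T{\left(r,t \right)} = t^{2} - 3 r$ ($T{\left(r,t \right)} = - 3 r + t t = - 3 r + t^{2} = t^{2} - 3 r$)
$a{\left(d \right)} = 5 d^{2}$
$\sqrt{\left(\left(9765 - 983\right) - 12156\right) + a{\left(T{\left(7,-14 \right)} \right)}} = \sqrt{\left(\left(9765 - 983\right) - 12156\right) + 5 \left(\left(-14\right)^{2} - 21\right)^{2}} = \sqrt{\left(8782 - 12156\right) + 5 \left(196 - 21\right)^{2}} = \sqrt{-3374 + 5 \cdot 175^{2}} = \sqrt{-3374 + 5 \cdot 30625} = \sqrt{-3374 + 153125} = \sqrt{149751} = 3 \sqrt{16639}$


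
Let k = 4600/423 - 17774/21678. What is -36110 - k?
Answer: -55202243623/1528299 ≈ -36120.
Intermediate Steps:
k = 15366733/1528299 (k = 4600*(1/423) - 17774*1/21678 = 4600/423 - 8887/10839 = 15366733/1528299 ≈ 10.055)
-36110 - k = -36110 - 1*15366733/1528299 = -36110 - 15366733/1528299 = -55202243623/1528299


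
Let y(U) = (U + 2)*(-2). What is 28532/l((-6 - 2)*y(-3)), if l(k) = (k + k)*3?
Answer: -7133/24 ≈ -297.21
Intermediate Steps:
y(U) = -4 - 2*U (y(U) = (2 + U)*(-2) = -4 - 2*U)
l(k) = 6*k (l(k) = (2*k)*3 = 6*k)
28532/l((-6 - 2)*y(-3)) = 28532/((6*((-6 - 2)*(-4 - 2*(-3))))) = 28532/((6*(-8*(-4 + 6)))) = 28532/((6*(-8*2))) = 28532/((6*(-16))) = 28532/(-96) = 28532*(-1/96) = -7133/24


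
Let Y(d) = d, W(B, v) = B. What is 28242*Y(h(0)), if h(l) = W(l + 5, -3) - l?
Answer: 141210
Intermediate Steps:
h(l) = 5 (h(l) = (l + 5) - l = (5 + l) - l = 5)
28242*Y(h(0)) = 28242*5 = 141210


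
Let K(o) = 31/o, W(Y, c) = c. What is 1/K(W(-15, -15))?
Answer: -15/31 ≈ -0.48387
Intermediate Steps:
1/K(W(-15, -15)) = 1/(31/(-15)) = 1/(31*(-1/15)) = 1/(-31/15) = -15/31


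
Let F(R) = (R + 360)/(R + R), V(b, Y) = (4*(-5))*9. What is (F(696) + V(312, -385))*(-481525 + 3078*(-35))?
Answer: 3062947490/29 ≈ 1.0562e+8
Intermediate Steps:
V(b, Y) = -180 (V(b, Y) = -20*9 = -180)
F(R) = (360 + R)/(2*R) (F(R) = (360 + R)/((2*R)) = (360 + R)*(1/(2*R)) = (360 + R)/(2*R))
(F(696) + V(312, -385))*(-481525 + 3078*(-35)) = ((1/2)*(360 + 696)/696 - 180)*(-481525 + 3078*(-35)) = ((1/2)*(1/696)*1056 - 180)*(-481525 - 107730) = (22/29 - 180)*(-589255) = -5198/29*(-589255) = 3062947490/29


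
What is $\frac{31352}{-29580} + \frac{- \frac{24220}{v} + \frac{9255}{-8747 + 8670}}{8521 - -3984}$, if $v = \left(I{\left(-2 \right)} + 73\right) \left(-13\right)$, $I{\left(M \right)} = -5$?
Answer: $- \frac{19759824278}{18513389895} \approx -1.0673$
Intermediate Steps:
$v = -884$ ($v = \left(-5 + 73\right) \left(-13\right) = 68 \left(-13\right) = -884$)
$\frac{31352}{-29580} + \frac{- \frac{24220}{v} + \frac{9255}{-8747 + 8670}}{8521 - -3984} = \frac{31352}{-29580} + \frac{- \frac{24220}{-884} + \frac{9255}{-8747 + 8670}}{8521 - -3984} = 31352 \left(- \frac{1}{29580}\right) + \frac{\left(-24220\right) \left(- \frac{1}{884}\right) + \frac{9255}{-77}}{8521 + 3984} = - \frac{7838}{7395} + \frac{\frac{6055}{221} + 9255 \left(- \frac{1}{77}\right)}{12505} = - \frac{7838}{7395} + \left(\frac{6055}{221} - \frac{9255}{77}\right) \frac{1}{12505} = - \frac{7838}{7395} - \frac{315824}{42559517} = - \frac{19759824278}{18513389895}$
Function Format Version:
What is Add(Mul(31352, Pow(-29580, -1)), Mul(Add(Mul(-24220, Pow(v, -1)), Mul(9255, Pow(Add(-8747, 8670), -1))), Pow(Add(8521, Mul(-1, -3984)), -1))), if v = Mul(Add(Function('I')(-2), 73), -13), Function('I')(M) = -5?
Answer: Rational(-19759824278, 18513389895) ≈ -1.0673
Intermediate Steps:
v = -884 (v = Mul(Add(-5, 73), -13) = Mul(68, -13) = -884)
Add(Mul(31352, Pow(-29580, -1)), Mul(Add(Mul(-24220, Pow(v, -1)), Mul(9255, Pow(Add(-8747, 8670), -1))), Pow(Add(8521, Mul(-1, -3984)), -1))) = Add(Mul(31352, Pow(-29580, -1)), Mul(Add(Mul(-24220, Pow(-884, -1)), Mul(9255, Pow(Add(-8747, 8670), -1))), Pow(Add(8521, Mul(-1, -3984)), -1))) = Add(Mul(31352, Rational(-1, 29580)), Mul(Add(Mul(-24220, Rational(-1, 884)), Mul(9255, Pow(-77, -1))), Pow(Add(8521, 3984), -1))) = Add(Rational(-7838, 7395), Mul(Add(Rational(6055, 221), Mul(9255, Rational(-1, 77))), Pow(12505, -1))) = Add(Rational(-7838, 7395), Mul(Add(Rational(6055, 221), Rational(-9255, 77)), Rational(1, 12505))) = Add(Rational(-7838, 7395), Mul(Rational(-1579120, 17017), Rational(1, 12505))) = Add(Rational(-7838, 7395), Rational(-315824, 42559517)) = Rational(-19759824278, 18513389895)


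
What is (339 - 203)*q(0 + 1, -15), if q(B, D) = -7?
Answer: -952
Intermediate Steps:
(339 - 203)*q(0 + 1, -15) = (339 - 203)*(-7) = 136*(-7) = -952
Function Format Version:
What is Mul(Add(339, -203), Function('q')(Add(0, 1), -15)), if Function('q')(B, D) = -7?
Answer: -952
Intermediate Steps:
Mul(Add(339, -203), Function('q')(Add(0, 1), -15)) = Mul(Add(339, -203), -7) = Mul(136, -7) = -952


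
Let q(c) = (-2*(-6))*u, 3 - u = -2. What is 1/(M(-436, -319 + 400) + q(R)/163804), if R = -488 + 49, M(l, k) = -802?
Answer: -40951/32842687 ≈ -0.0012469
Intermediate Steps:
u = 5 (u = 3 - 1*(-2) = 3 + 2 = 5)
R = -439
q(c) = 60 (q(c) = -2*(-6)*5 = 12*5 = 60)
1/(M(-436, -319 + 400) + q(R)/163804) = 1/(-802 + 60/163804) = 1/(-802 + 60*(1/163804)) = 1/(-802 + 15/40951) = 1/(-32842687/40951) = -40951/32842687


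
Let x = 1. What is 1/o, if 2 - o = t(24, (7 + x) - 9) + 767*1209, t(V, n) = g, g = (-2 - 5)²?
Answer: -1/927350 ≈ -1.0783e-6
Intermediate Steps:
g = 49 (g = (-7)² = 49)
t(V, n) = 49
o = -927350 (o = 2 - (49 + 767*1209) = 2 - (49 + 927303) = 2 - 1*927352 = 2 - 927352 = -927350)
1/o = 1/(-927350) = -1/927350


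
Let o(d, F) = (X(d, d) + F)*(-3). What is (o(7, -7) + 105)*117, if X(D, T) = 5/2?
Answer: 27729/2 ≈ 13865.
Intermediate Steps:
X(D, T) = 5/2 (X(D, T) = 5*(½) = 5/2)
o(d, F) = -15/2 - 3*F (o(d, F) = (5/2 + F)*(-3) = -15/2 - 3*F)
(o(7, -7) + 105)*117 = ((-15/2 - 3*(-7)) + 105)*117 = ((-15/2 + 21) + 105)*117 = (27/2 + 105)*117 = (237/2)*117 = 27729/2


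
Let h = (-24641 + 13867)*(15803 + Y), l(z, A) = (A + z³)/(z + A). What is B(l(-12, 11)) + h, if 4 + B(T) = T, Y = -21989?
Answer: 66649677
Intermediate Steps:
l(z, A) = (A + z³)/(A + z)
h = 66647964 (h = (-24641 + 13867)*(15803 - 21989) = -10774*(-6186) = 66647964)
B(T) = -4 + T
B(l(-12, 11)) + h = (-4 + (11 + (-12)³)/(11 - 12)) + 66647964 = (-4 + (11 - 1728)/(-1)) + 66647964 = (-4 - 1*(-1717)) + 66647964 = (-4 + 1717) + 66647964 = 1713 + 66647964 = 66649677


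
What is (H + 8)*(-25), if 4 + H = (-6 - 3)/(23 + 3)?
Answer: -2375/26 ≈ -91.346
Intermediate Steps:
H = -113/26 (H = -4 + (-6 - 3)/(23 + 3) = -4 - 9/26 = -113/26 ≈ -4.3462)
(H + 8)*(-25) = (-113/26 + 8)*(-25) = (95/26)*(-25) = -2375/26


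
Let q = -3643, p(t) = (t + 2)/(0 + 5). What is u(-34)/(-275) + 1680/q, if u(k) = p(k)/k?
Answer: -39328288/85155125 ≈ -0.46184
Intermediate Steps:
p(t) = 2/5 + t/5 (p(t) = (2 + t)/5 = (2 + t)*(1/5) = 2/5 + t/5)
u(k) = (2/5 + k/5)/k
u(-34)/(-275) + 1680/q = ((1/5)*(2 - 34)/(-34))/(-275) + 1680/(-3643) = ((1/5)*(-1/34)*(-32))*(-1/275) + 1680*(-1/3643) = (16/85)*(-1/275) - 1680/3643 = -16/23375 - 1680/3643 = -39328288/85155125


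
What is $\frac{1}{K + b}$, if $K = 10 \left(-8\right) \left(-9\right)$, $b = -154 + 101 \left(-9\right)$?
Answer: $- \frac{1}{343} \approx -0.0029155$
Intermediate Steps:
$b = -1063$ ($b = -154 - 909 = -1063$)
$K = 720$ ($K = \left(-80\right) \left(-9\right) = 720$)
$\frac{1}{K + b} = \frac{1}{720 - 1063} = \frac{1}{-343} = - \frac{1}{343}$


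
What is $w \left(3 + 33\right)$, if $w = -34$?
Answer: $-1224$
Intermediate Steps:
$w \left(3 + 33\right) = - 34 \left(3 + 33\right) = \left(-34\right) 36 = -1224$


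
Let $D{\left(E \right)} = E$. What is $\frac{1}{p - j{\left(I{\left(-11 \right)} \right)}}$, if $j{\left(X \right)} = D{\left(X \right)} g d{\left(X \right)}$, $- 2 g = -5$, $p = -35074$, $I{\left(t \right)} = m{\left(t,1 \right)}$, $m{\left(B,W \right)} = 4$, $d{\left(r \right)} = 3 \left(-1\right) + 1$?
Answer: $- \frac{1}{35054} \approx -2.8527 \cdot 10^{-5}$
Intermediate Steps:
$d{\left(r \right)} = -2$ ($d{\left(r \right)} = -3 + 1 = -2$)
$I{\left(t \right)} = 4$
$g = \frac{5}{2}$ ($g = \left(- \frac{1}{2}\right) \left(-5\right) = \frac{5}{2} \approx 2.5$)
$j{\left(X \right)} = - 5 X$ ($j{\left(X \right)} = X \frac{5}{2} \left(-2\right) = \frac{5 X}{2} \left(-2\right) = - 5 X$)
$\frac{1}{p - j{\left(I{\left(-11 \right)} \right)}} = \frac{1}{-35074 - \left(-5\right) 4} = \frac{1}{-35074 - -20} = \frac{1}{-35074 + 20} = \frac{1}{-35054} = - \frac{1}{35054}$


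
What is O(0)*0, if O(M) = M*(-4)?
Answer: 0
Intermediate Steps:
O(M) = -4*M
O(0)*0 = -4*0*0 = 0*0 = 0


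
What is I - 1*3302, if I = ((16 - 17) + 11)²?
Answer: -3202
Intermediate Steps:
I = 100 (I = (-1 + 11)² = 10² = 100)
I - 1*3302 = 100 - 1*3302 = 100 - 3302 = -3202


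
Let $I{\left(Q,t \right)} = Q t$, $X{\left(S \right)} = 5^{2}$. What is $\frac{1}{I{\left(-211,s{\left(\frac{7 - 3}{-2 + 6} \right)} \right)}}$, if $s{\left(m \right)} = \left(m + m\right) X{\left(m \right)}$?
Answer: $- \frac{1}{10550} \approx -9.4787 \cdot 10^{-5}$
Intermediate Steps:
$X{\left(S \right)} = 25$
$s{\left(m \right)} = 50 m$ ($s{\left(m \right)} = \left(m + m\right) 25 = 2 m 25 = 50 m$)
$\frac{1}{I{\left(-211,s{\left(\frac{7 - 3}{-2 + 6} \right)} \right)}} = \frac{1}{\left(-211\right) 50 \frac{7 - 3}{-2 + 6}} = \frac{1}{\left(-211\right) 50 \cdot \frac{4}{4}} = \frac{1}{\left(-211\right) 50 \cdot 4 \cdot \frac{1}{4}} = \frac{1}{\left(-211\right) 50 \cdot 1} = \frac{1}{\left(-211\right) 50} = \frac{1}{-10550} = - \frac{1}{10550}$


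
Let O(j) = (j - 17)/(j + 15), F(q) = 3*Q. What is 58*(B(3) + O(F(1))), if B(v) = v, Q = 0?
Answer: 1624/15 ≈ 108.27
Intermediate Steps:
F(q) = 0 (F(q) = 3*0 = 0)
O(j) = (-17 + j)/(15 + j)
58*(B(3) + O(F(1))) = 58*(3 + (-17 + 0)/(15 + 0)) = 58*(3 - 17/15) = 58*(28/15) = 1624/15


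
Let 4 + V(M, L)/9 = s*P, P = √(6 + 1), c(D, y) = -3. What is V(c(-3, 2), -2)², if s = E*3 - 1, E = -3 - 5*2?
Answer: 908496 + 25920*√7 ≈ 9.7707e+5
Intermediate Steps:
E = -13 (E = -3 - 10 = -13)
P = √7 ≈ 2.6458
s = -40 (s = -13*3 - 1 = -39 - 1 = -40)
V(M, L) = -36 - 360*√7 (V(M, L) = -36 + 9*(-40*√7) = -36 - 360*√7)
V(c(-3, 2), -2)² = (-36 - 360*√7)²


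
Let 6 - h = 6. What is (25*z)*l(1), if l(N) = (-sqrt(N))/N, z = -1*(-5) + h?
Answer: -125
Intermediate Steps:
h = 0 (h = 6 - 1*6 = 6 - 6 = 0)
z = 5 (z = -1*(-5) + 0 = 5 + 0 = 5)
l(N) = -1/sqrt(N)
(25*z)*l(1) = (25*5)*(-1/sqrt(1)) = 125*(-1*1) = 125*(-1) = -125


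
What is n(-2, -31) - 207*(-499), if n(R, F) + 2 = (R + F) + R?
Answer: 103256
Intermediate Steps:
n(R, F) = -2 + F + 2*R (n(R, F) = -2 + ((R + F) + R) = -2 + ((F + R) + R) = -2 + (F + 2*R) = -2 + F + 2*R)
n(-2, -31) - 207*(-499) = (-2 - 31 + 2*(-2)) - 207*(-499) = (-2 - 31 - 4) + 103293 = -37 + 103293 = 103256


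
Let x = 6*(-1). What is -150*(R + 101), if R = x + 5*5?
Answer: -18000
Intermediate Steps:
x = -6
R = 19 (R = -6 + 5*5 = -6 + 25 = 19)
-150*(R + 101) = -150*(19 + 101) = -150*120 = -18000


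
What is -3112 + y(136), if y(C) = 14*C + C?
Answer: -1072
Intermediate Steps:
y(C) = 15*C
-3112 + y(136) = -3112 + 15*136 = -3112 + 2040 = -1072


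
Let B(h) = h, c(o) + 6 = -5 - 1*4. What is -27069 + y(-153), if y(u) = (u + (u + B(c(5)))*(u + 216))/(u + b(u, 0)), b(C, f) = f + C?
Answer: -919153/34 ≈ -27034.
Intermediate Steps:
c(o) = -15 (c(o) = -6 + (-5 - 1*4) = -6 + (-5 - 4) = -6 - 9 = -15)
b(C, f) = C + f
y(u) = (u + (-15 + u)*(216 + u))/(2*u) (y(u) = (u + (u - 15)*(u + 216))/(u + (u + 0)) = (u + (-15 + u)*(216 + u))/(u + u) = (u + (-15 + u)*(216 + u))/((2*u)) = (u + (-15 + u)*(216 + u))*(1/(2*u)) = (u + (-15 + u)*(216 + u))/(2*u))
-27069 + y(-153) = -27069 + (101 + (1/2)*(-153) - 1620/(-153)) = -27069 + (101 - 153/2 - 1620*(-1/153)) = -27069 + (101 - 153/2 + 180/17) = -27069 + 1193/34 = -919153/34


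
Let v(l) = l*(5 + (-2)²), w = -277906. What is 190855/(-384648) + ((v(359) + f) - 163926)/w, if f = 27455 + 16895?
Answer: -4143939035/53447993544 ≈ -0.077532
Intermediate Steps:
f = 44350
v(l) = 9*l (v(l) = l*(5 + 4) = l*9 = 9*l)
190855/(-384648) + ((v(359) + f) - 163926)/w = 190855/(-384648) + ((9*359 + 44350) - 163926)/(-277906) = 190855*(-1/384648) + ((3231 + 44350) - 163926)*(-1/277906) = -190855/384648 + (47581 - 163926)*(-1/277906) = -190855/384648 - 116345*(-1/277906) = -190855/384648 + 116345/277906 = -4143939035/53447993544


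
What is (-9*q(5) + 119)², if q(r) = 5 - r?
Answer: 14161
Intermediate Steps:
(-9*q(5) + 119)² = (-9*(5 - 1*5) + 119)² = (-9*(5 - 5) + 119)² = (-9*0 + 119)² = (0 + 119)² = 119² = 14161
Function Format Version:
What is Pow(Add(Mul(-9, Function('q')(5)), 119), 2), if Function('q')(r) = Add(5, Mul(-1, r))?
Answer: 14161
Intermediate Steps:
Pow(Add(Mul(-9, Function('q')(5)), 119), 2) = Pow(Add(Mul(-9, Add(5, Mul(-1, 5))), 119), 2) = Pow(Add(Mul(-9, Add(5, -5)), 119), 2) = Pow(Add(Mul(-9, 0), 119), 2) = Pow(Add(0, 119), 2) = Pow(119, 2) = 14161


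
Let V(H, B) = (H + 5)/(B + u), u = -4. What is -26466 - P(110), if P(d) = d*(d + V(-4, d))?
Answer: -2044053/53 ≈ -38567.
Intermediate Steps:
V(H, B) = (5 + H)/(-4 + B) (V(H, B) = (H + 5)/(B - 4) = (5 + H)/(-4 + B))
P(d) = d*(d + 1/(-4 + d)) (P(d) = d*(d + (5 - 4)/(-4 + d)) = d*(d + 1/(-4 + d)))
-26466 - P(110) = -26466 - 110*(1 + 110*(-4 + 110))/(-4 + 110) = -26466 - 110*(1 + 110*106)/106 = -26466 - 110*(1 + 11660)/106 = -26466 - 110*11661/106 = -26466 - 1*641355/53 = -26466 - 641355/53 = -2044053/53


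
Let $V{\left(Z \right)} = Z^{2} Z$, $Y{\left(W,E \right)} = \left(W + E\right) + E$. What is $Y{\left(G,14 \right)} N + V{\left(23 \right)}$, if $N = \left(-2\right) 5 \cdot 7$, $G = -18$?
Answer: $11467$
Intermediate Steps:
$Y{\left(W,E \right)} = W + 2 E$ ($Y{\left(W,E \right)} = \left(E + W\right) + E = W + 2 E$)
$N = -70$ ($N = \left(-10\right) 7 = -70$)
$V{\left(Z \right)} = Z^{3}$
$Y{\left(G,14 \right)} N + V{\left(23 \right)} = \left(-18 + 2 \cdot 14\right) \left(-70\right) + 23^{3} = \left(-18 + 28\right) \left(-70\right) + 12167 = 10 \left(-70\right) + 12167 = -700 + 12167 = 11467$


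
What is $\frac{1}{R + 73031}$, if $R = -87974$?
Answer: $- \frac{1}{14943} \approx -6.6921 \cdot 10^{-5}$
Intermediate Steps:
$\frac{1}{R + 73031} = \frac{1}{-87974 + 73031} = \frac{1}{-14943} = - \frac{1}{14943}$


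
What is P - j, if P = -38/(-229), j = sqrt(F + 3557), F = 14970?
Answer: 38/229 - sqrt(18527) ≈ -135.95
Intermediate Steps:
j = sqrt(18527) (j = sqrt(14970 + 3557) = sqrt(18527) ≈ 136.11)
P = 38/229 (P = -1/229*(-38) = 38/229 ≈ 0.16594)
P - j = 38/229 - sqrt(18527)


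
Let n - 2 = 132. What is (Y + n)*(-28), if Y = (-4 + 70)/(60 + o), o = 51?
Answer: -139440/37 ≈ -3768.6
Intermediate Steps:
n = 134 (n = 2 + 132 = 134)
Y = 22/37 (Y = (-4 + 70)/(60 + 51) = 66/111 = 66*(1/111) = 22/37 ≈ 0.59459)
(Y + n)*(-28) = (22/37 + 134)*(-28) = (4980/37)*(-28) = -139440/37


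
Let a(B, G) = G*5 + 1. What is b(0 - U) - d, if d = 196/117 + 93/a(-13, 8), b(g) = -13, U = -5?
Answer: -81278/4797 ≈ -16.944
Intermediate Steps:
a(B, G) = 1 + 5*G (a(B, G) = 5*G + 1 = 1 + 5*G)
d = 18917/4797 (d = 196/117 + 93/(1 + 5*8) = 196*(1/117) + 93/(1 + 40) = 196/117 + 93/41 = 18917/4797 ≈ 3.9435)
b(0 - U) - d = -13 - 1*18917/4797 = -13 - 18917/4797 = -81278/4797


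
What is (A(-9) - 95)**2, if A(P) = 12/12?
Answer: 8836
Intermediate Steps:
A(P) = 1 (A(P) = 12*(1/12) = 1)
(A(-9) - 95)**2 = (1 - 95)**2 = (-94)**2 = 8836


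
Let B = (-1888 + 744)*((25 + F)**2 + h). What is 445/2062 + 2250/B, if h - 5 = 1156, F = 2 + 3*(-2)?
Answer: 22525185/104972296 ≈ 0.21458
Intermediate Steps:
F = -4 (F = 2 - 6 = -4)
h = 1161 (h = 5 + 1156 = 1161)
B = -1832688 (B = (-1888 + 744)*((25 - 4)**2 + 1161) = -1144*(21**2 + 1161) = -1144*(441 + 1161) = -1144*1602 = -1832688)
445/2062 + 2250/B = 445/2062 + 2250/(-1832688) = 445*(1/2062) + 2250*(-1/1832688) = 445/2062 - 125/101816 = 22525185/104972296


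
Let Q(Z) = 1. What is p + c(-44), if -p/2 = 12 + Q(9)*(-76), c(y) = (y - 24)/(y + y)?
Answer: 2833/22 ≈ 128.77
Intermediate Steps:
c(y) = (-24 + y)/(2*y) (c(y) = (-24 + y)/((2*y)) = (-24 + y)*(1/(2*y)) = (-24 + y)/(2*y))
p = 128 (p = -2*(12 + 1*(-76)) = -2*(12 - 76) = -2*(-64) = 128)
p + c(-44) = 128 + (½)*(-24 - 44)/(-44) = 128 + (½)*(-1/44)*(-68) = 128 + 17/22 = 2833/22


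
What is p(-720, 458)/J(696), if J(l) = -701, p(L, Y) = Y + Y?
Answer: -916/701 ≈ -1.3067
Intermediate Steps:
p(L, Y) = 2*Y
p(-720, 458)/J(696) = (2*458)/(-701) = 916*(-1/701) = -916/701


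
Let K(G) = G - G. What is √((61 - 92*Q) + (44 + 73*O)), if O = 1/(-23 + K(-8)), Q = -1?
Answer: √102534/23 ≈ 13.922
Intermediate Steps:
K(G) = 0
O = -1/23 (O = 1/(-23 + 0) = 1/(-23) = -1/23 ≈ -0.043478)
√((61 - 92*Q) + (44 + 73*O)) = √((61 - 92*(-1)) + (44 + 73*(-1/23))) = √((61 + 92) + (44 - 73/23)) = √(153 + 939/23) = √(4458/23) = √102534/23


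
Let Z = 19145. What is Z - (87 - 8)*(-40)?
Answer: 22305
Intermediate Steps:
Z - (87 - 8)*(-40) = 19145 - (87 - 8)*(-40) = 19145 - 79*(-40) = 19145 - 1*(-3160) = 19145 + 3160 = 22305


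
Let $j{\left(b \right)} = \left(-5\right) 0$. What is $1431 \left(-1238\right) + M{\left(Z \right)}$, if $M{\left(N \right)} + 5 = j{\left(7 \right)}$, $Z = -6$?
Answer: $-1771583$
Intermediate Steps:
$j{\left(b \right)} = 0$
$M{\left(N \right)} = -5$ ($M{\left(N \right)} = -5 + 0 = -5$)
$1431 \left(-1238\right) + M{\left(Z \right)} = 1431 \left(-1238\right) - 5 = -1771578 - 5 = -1771583$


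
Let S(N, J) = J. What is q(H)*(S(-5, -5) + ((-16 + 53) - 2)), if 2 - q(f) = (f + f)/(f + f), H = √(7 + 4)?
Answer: 30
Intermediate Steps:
H = √11 ≈ 3.3166
q(f) = 1 (q(f) = 2 - (f + f)/(f + f) = 2 - 2*f/(2*f) = 2 - 2*f*1/(2*f) = 2 - 1*1 = 2 - 1 = 1)
q(H)*(S(-5, -5) + ((-16 + 53) - 2)) = 1*(-5 + ((-16 + 53) - 2)) = 1*(-5 + (37 - 2)) = 1*(-5 + 35) = 1*30 = 30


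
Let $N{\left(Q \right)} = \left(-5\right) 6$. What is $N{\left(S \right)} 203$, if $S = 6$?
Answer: $-6090$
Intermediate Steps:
$N{\left(Q \right)} = -30$
$N{\left(S \right)} 203 = \left(-30\right) 203 = -6090$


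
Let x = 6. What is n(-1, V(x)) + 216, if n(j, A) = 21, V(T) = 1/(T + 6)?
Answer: 237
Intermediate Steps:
V(T) = 1/(6 + T)
n(-1, V(x)) + 216 = 21 + 216 = 237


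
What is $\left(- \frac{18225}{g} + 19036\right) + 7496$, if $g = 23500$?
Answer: $\frac{24939351}{940} \approx 26531.0$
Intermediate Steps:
$\left(- \frac{18225}{g} + 19036\right) + 7496 = \left(- \frac{18225}{23500} + 19036\right) + 7496 = \left(\left(-18225\right) \frac{1}{23500} + 19036\right) + 7496 = \left(- \frac{729}{940} + 19036\right) + 7496 = \frac{17893111}{940} + 7496 = \frac{24939351}{940}$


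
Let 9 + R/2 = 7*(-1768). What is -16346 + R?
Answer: -41116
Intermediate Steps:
R = -24770 (R = -18 + 2*(7*(-1768)) = -18 + 2*(-12376) = -18 - 24752 = -24770)
-16346 + R = -16346 - 24770 = -41116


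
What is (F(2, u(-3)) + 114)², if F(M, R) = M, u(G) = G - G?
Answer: 13456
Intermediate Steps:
u(G) = 0
(F(2, u(-3)) + 114)² = (2 + 114)² = 116² = 13456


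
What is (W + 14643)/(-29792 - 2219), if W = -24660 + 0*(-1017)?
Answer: 1431/4573 ≈ 0.31292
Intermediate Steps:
W = -24660 (W = -24660 + 0 = -24660)
(W + 14643)/(-29792 - 2219) = (-24660 + 14643)/(-29792 - 2219) = -10017/(-32011) = -10017*(-1/32011) = 1431/4573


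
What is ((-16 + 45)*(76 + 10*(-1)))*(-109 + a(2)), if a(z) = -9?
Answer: -225852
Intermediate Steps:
((-16 + 45)*(76 + 10*(-1)))*(-109 + a(2)) = ((-16 + 45)*(76 + 10*(-1)))*(-109 - 9) = (29*(76 - 10))*(-118) = (29*66)*(-118) = 1914*(-118) = -225852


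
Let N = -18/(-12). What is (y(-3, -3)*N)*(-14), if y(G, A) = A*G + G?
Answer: -126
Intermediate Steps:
N = 3/2 (N = -18*(-1/12) = 3/2 ≈ 1.5000)
y(G, A) = G + A*G
(y(-3, -3)*N)*(-14) = (-3*(1 - 3)*(3/2))*(-14) = (-3*(-2)*(3/2))*(-14) = (6*(3/2))*(-14) = 9*(-14) = -126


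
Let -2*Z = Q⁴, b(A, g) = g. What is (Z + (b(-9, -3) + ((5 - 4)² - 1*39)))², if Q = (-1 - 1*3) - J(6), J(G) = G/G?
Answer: 499849/4 ≈ 1.2496e+5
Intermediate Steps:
J(G) = 1
Q = -5 (Q = (-1 - 1*3) - 1*1 = (-1 - 3) - 1 = -4 - 1 = -5)
Z = -625/2 (Z = -½*(-5)⁴ = -½*625 = -625/2 ≈ -312.50)
(Z + (b(-9, -3) + ((5 - 4)² - 1*39)))² = (-625/2 + (-3 + ((5 - 4)² - 1*39)))² = (-625/2 + (-3 + (1² - 39)))² = (-625/2 + (-3 + (1 - 39)))² = (-625/2 + (-3 - 38))² = (-625/2 - 41)² = (-707/2)² = 499849/4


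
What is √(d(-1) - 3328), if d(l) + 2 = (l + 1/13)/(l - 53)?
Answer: 2*I*√1266226/39 ≈ 57.706*I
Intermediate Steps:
d(l) = -2 + (1/13 + l)/(-53 + l) (d(l) = -2 + (l + 1/13)/(l - 53) = -2 + (l + 1/13)/(-53 + l) = -2 + (1/13 + l)/(-53 + l))
√(d(-1) - 3328) = √((1379/13 - 1*(-1))/(-53 - 1) - 3328) = √((1379/13 + 1)/(-54) - 3328) = √(-1/54*1392/13 - 3328) = √(-232/117 - 3328) = √(-389608/117) = 2*I*√1266226/39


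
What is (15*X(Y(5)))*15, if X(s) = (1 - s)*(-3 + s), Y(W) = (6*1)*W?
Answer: -176175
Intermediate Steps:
Y(W) = 6*W
(15*X(Y(5)))*15 = (15*(-3 - (6*5)² + 4*(6*5)))*15 = (15*(-3 - 1*30² + 4*30))*15 = (15*(-3 - 1*900 + 120))*15 = (15*(-3 - 900 + 120))*15 = (15*(-783))*15 = -11745*15 = -176175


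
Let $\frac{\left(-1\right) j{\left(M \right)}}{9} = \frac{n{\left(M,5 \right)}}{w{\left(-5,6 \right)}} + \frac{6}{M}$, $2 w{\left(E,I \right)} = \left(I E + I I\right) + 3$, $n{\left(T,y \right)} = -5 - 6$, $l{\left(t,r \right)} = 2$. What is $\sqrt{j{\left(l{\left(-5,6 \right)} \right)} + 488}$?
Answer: $\sqrt{483} \approx 21.977$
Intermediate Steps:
$n{\left(T,y \right)} = -11$ ($n{\left(T,y \right)} = -5 - 6 = -11$)
$w{\left(E,I \right)} = \frac{3}{2} + \frac{I^{2}}{2} + \frac{E I}{2}$ ($w{\left(E,I \right)} = \frac{\left(I E + I I\right) + 3}{2} = \frac{\left(E I + I^{2}\right) + 3}{2} = \frac{\left(I^{2} + E I\right) + 3}{2} = \frac{3 + I^{2} + E I}{2} = \frac{3}{2} + \frac{I^{2}}{2} + \frac{E I}{2}$)
$j{\left(M \right)} = 22 - \frac{54}{M}$ ($j{\left(M \right)} = - 9 \left(- \frac{11}{\frac{3}{2} + \frac{6^{2}}{2} + \frac{1}{2} \left(-5\right) 6} + \frac{6}{M}\right) = - 9 \left(- \frac{11}{\frac{3}{2} + \frac{1}{2} \cdot 36 - 15} + \frac{6}{M}\right) = - 9 \left(- \frac{11}{\frac{3}{2} + 18 - 15} + \frac{6}{M}\right) = - 9 \left(- \frac{11}{\frac{9}{2}} + \frac{6}{M}\right) = - 9 \left(\left(-11\right) \frac{2}{9} + \frac{6}{M}\right) = - 9 \left(- \frac{22}{9} + \frac{6}{M}\right) = 22 - \frac{54}{M}$)
$\sqrt{j{\left(l{\left(-5,6 \right)} \right)} + 488} = \sqrt{\left(22 - \frac{54}{2}\right) + 488} = \sqrt{\left(22 - 27\right) + 488} = \sqrt{-5 + 488} = \sqrt{483}$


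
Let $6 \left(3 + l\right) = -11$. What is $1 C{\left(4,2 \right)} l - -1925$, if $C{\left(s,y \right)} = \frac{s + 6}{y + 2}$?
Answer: $\frac{22955}{12} \approx 1912.9$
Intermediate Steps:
$l = - \frac{29}{6}$ ($l = -3 + \frac{1}{6} \left(-11\right) = -3 - \frac{11}{6} = - \frac{29}{6} \approx -4.8333$)
$C{\left(s,y \right)} = \frac{6 + s}{2 + y}$
$1 C{\left(4,2 \right)} l - -1925 = 1 \frac{6 + 4}{2 + 2} \left(- \frac{29}{6}\right) - -1925 = 1 \cdot \frac{1}{4} \cdot 10 \left(- \frac{29}{6}\right) + 1925 = 1 \cdot \frac{5}{2} \left(- \frac{29}{6}\right) + 1925 = \frac{5}{2} \left(- \frac{29}{6}\right) + 1925 = - \frac{145}{12} + 1925 = \frac{22955}{12}$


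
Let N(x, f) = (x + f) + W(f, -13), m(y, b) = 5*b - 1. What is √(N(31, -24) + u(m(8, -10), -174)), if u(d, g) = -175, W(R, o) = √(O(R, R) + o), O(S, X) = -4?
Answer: √(-168 + I*√17) ≈ 0.159 + 12.962*I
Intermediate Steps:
m(y, b) = -1 + 5*b
W(R, o) = √(-4 + o)
N(x, f) = f + x + I*√17 (N(x, f) = (x + f) + √(-4 - 13) = (f + x) + √(-17) = (f + x) + I*√17 = f + x + I*√17)
√(N(31, -24) + u(m(8, -10), -174)) = √((-24 + 31 + I*√17) - 175) = √((7 + I*√17) - 175) = √(-168 + I*√17)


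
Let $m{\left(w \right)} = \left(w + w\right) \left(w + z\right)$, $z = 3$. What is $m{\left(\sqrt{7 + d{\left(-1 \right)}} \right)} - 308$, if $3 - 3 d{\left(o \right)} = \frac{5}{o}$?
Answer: $- \frac{866}{3} + 2 \sqrt{87} \approx -270.01$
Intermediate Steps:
$d{\left(o \right)} = 1 - \frac{5}{3 o}$ ($d{\left(o \right)} = 1 - \frac{5 \frac{1}{o}}{3} = 1 - \frac{5}{3 o}$)
$m{\left(w \right)} = 2 w \left(3 + w\right)$ ($m{\left(w \right)} = \left(w + w\right) \left(w + 3\right) = 2 w \left(3 + w\right)$)
$m{\left(\sqrt{7 + d{\left(-1 \right)}} \right)} - 308 = 2 \sqrt{7 + \frac{- \frac{5}{3} - 1}{-1}} \left(3 + \sqrt{7 + \frac{- \frac{5}{3} - 1}{-1}}\right) - 308 = 2 \sqrt{7 - - \frac{8}{3}} \left(3 + \sqrt{7 - - \frac{8}{3}}\right) - 308 = 2 \sqrt{7 + \frac{8}{3}} \left(3 + \sqrt{7 + \frac{8}{3}}\right) - 308 = 2 \sqrt{\frac{29}{3}} \left(3 + \sqrt{\frac{29}{3}}\right) - 308 = 2 \frac{\sqrt{87}}{3} \left(3 + \frac{\sqrt{87}}{3}\right) - 308 = \frac{2 \sqrt{87} \left(3 + \frac{\sqrt{87}}{3}\right)}{3} - 308 = -308 + \frac{2 \sqrt{87} \left(3 + \frac{\sqrt{87}}{3}\right)}{3}$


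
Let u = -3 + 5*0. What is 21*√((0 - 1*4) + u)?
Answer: 21*I*√7 ≈ 55.561*I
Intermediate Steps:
u = -3 (u = -3 + 0 = -3)
21*√((0 - 1*4) + u) = 21*√((0 - 1*4) - 3) = 21*√((0 - 4) - 3) = 21*√(-4 - 3) = 21*√(-7) = 21*(I*√7) = 21*I*√7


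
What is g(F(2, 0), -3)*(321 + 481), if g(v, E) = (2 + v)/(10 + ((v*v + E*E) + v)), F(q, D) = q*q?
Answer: 1604/13 ≈ 123.38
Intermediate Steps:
F(q, D) = q²
g(v, E) = (2 + v)/(10 + v + E² + v²) (g(v, E) = (2 + v)/(10 + ((v² + E²) + v)) = (2 + v)/(10 + ((E² + v²) + v)) = (2 + v)/(10 + (v + E² + v²)) = (2 + v)/(10 + v + E² + v²))
g(F(2, 0), -3)*(321 + 481) = ((2 + 2²)/(10 + 2² + (-3)² + (2²)²))*(321 + 481) = ((2 + 4)/(10 + 4 + 9 + 4²))*802 = (6/(10 + 4 + 9 + 16))*802 = (6/39)*802 = ((1/39)*6)*802 = (2/13)*802 = 1604/13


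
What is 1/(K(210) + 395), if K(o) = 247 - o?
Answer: 1/432 ≈ 0.0023148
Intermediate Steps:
1/(K(210) + 395) = 1/((247 - 1*210) + 395) = 1/((247 - 210) + 395) = 1/(37 + 395) = 1/432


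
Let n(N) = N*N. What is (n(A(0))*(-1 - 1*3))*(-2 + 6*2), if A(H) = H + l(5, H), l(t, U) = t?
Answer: -1000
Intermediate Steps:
A(H) = 5 + H (A(H) = H + 5 = 5 + H)
n(N) = N²
(n(A(0))*(-1 - 1*3))*(-2 + 6*2) = ((5 + 0)²*(-1 - 1*3))*(-2 + 6*2) = (5²*(-1 - 3))*(-2 + 12) = (25*(-4))*10 = -100*10 = -1000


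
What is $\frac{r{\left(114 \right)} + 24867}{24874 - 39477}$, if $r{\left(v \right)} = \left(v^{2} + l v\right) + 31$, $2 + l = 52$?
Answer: $- \frac{43594}{14603} \approx -2.9853$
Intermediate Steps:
$l = 50$ ($l = -2 + 52 = 50$)
$r{\left(v \right)} = 31 + v^{2} + 50 v$ ($r{\left(v \right)} = \left(v^{2} + 50 v\right) + 31 = 31 + v^{2} + 50 v$)
$\frac{r{\left(114 \right)} + 24867}{24874 - 39477} = \frac{\left(31 + 114^{2} + 50 \cdot 114\right) + 24867}{24874 - 39477} = \frac{\left(31 + 12996 + 5700\right) + 24867}{-14603} = \left(18727 + 24867\right) \left(- \frac{1}{14603}\right) = 43594 \left(- \frac{1}{14603}\right) = - \frac{43594}{14603}$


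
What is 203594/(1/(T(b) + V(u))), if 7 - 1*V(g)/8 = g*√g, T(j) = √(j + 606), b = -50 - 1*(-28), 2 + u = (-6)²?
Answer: 11401264 - 55377568*√34 + 407188*√146 ≈ -3.0658e+8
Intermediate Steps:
u = 34 (u = -2 + (-6)² = -2 + 36 = 34)
b = -22 (b = -50 + 28 = -22)
T(j) = √(606 + j)
V(g) = 56 - 8*g^(3/2) (V(g) = 56 - 8*g*√g = 56 - 8*g^(3/2))
203594/(1/(T(b) + V(u))) = 203594/(1/(√(606 - 22) + (56 - 272*√34))) = 203594/(1/(√584 + (56 - 272*√34))) = 203594/(1/(2*√146 + (56 - 272*√34))) = 203594/(1/(56 - 272*√34 + 2*√146)) = 203594*(56 - 272*√34 + 2*√146) = 11401264 - 55377568*√34 + 407188*√146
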